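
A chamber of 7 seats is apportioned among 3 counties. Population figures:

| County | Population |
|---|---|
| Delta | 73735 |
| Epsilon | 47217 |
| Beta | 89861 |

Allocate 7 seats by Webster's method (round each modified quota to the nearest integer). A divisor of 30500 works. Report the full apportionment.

With modified divisor 30500: modified quotas Delta 2.418, Epsilon 1.548, Beta 2.946.
Rounding to the nearest integer: Delta 2, Epsilon 2, Beta 3 (total 7).

Delta 2, Epsilon 2, Beta 3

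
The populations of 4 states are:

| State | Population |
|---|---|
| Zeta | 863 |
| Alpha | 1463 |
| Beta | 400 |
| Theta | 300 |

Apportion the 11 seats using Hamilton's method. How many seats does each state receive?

Zeta: 3; Alpha: 5; Beta: 2; Theta: 1

Standard divisor: 3026 ÷ 11 ≈ 275.091.
Standard quotas: Zeta 3.137, Alpha 5.318, Beta 1.454, Theta 1.091.
Lower quotas: Zeta 3, Alpha 5, Beta 1, Theta 1 (sum 10, leaving 1 seat).
Remainders in descending order: Beta 0.454, Alpha 0.318, Zeta 0.137, Theta 0.091.
Largest remainder: Beta receives the extra seat.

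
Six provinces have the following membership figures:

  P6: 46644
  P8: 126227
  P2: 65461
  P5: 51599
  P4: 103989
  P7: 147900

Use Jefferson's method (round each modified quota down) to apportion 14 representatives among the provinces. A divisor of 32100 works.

P6 1, P8 3, P2 2, P5 1, P4 3, P7 4

With modified divisor 32100: modified quotas P6 1.453, P8 3.932, P2 2.039, P5 1.607, P4 3.240, P7 4.607.
Rounding down: P6 1, P8 3, P2 2, P5 1, P4 3, P7 4 (total 14).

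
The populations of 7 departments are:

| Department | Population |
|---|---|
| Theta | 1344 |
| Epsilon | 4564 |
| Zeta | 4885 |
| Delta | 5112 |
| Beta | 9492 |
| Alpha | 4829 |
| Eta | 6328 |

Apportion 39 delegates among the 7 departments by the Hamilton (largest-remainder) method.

The standard divisor is 36554/39 ≈ 937.282.
Standard quotas: Theta 1.4339, Epsilon 4.8694, Zeta 5.2119, Delta 5.4541, Beta 10.1272, Alpha 5.1521, Eta 6.7514.
Lower quotas: Theta 1, Epsilon 4, Zeta 5, Delta 5, Beta 10, Alpha 5, Eta 6 (sum 36, leaving 3 seats).
Remainders in descending order: Epsilon 0.8694, Eta 0.7514, Delta 0.4541, Theta 0.4339, Zeta 0.2119, Alpha 0.1521, Beta 0.1272.
Largest remainders: Epsilon, Eta, Delta receive the extra seats.

Theta=1; Epsilon=5; Zeta=5; Delta=6; Beta=10; Alpha=5; Eta=7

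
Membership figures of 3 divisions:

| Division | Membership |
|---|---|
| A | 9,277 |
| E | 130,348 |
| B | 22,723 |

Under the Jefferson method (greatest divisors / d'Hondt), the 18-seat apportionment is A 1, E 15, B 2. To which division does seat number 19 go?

Priority for the next seat is population ÷ (current seats + 1).
Priorities: A 4638.500, E 8146.750, B 7574.333.
Highest priority: E.

E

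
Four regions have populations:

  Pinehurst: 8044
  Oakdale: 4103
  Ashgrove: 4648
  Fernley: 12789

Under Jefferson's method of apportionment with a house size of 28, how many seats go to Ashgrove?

Standard divisor 29584/28 ≈ 1056.571; standard quotas: Pinehurst 7.613, Oakdale 3.883, Ashgrove 4.399, Fernley 12.104.
Rounding down gives 7, 3, 4, 12 = 26 seats, so the divisor must be adjusted.
With modified divisor 1000: modified quotas Pinehurst 8.044, Oakdale 4.103, Ashgrove 4.648, Fernley 12.789.
Rounding down: Pinehurst 8, Oakdale 4, Ashgrove 4, Fernley 12 (total 28).
Ashgrove receives 4.

4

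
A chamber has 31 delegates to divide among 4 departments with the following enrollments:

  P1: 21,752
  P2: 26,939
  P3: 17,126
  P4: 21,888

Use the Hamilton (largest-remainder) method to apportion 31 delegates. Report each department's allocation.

Total 87705; standard divisor 87705/31 ≈ 2829.194.
Standard quotas: P1 7.6884, P2 9.5218, P3 6.0533, P4 7.7365.
Lower quotas: P1 7, P2 9, P3 6, P4 7 (sum 29, leaving 2 seats).
Remainders in descending order: P4 0.7365, P1 0.6884, P2 0.5218, P3 0.0533.
The surplus seats go to P4, P1.

P1=8, P2=9, P3=6, P4=8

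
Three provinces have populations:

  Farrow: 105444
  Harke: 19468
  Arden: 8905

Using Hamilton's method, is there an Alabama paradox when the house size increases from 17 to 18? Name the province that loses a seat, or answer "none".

none

At 17 seats: Farrow 13, Harke 3, Arden 1.
At 18 seats: Farrow 14, Harke 3, Arden 1.
No province's allocation decreased.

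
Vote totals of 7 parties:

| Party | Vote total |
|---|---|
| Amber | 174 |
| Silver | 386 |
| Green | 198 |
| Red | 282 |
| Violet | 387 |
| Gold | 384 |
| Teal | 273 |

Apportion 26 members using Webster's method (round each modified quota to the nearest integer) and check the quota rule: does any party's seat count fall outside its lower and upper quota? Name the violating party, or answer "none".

Standard quotas: Amber 2.171, Silver 4.816, Green 2.470, Red 3.518, Violet 4.828, Gold 4.791, Teal 3.406.
Webster allocation: Amber 2, Silver 5, Green 2, Red 4, Violet 5, Gold 5, Teal 3.
Every allocation lies between the lower and upper quota.

none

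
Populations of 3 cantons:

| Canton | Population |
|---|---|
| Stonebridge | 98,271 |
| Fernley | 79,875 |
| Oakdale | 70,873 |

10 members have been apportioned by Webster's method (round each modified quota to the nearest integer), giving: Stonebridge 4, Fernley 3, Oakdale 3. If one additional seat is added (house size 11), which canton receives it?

Priority for the next seat is population ÷ (current seats + 0.5).
Priorities: Stonebridge 21838.000, Fernley 22821.429, Oakdale 20249.429.
Highest priority: Fernley.

Fernley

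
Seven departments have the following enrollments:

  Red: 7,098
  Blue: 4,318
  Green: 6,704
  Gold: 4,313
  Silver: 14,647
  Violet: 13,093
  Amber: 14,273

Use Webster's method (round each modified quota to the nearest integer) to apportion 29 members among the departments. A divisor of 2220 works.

With modified divisor 2220: modified quotas Red 3.197, Blue 1.945, Green 3.020, Gold 1.943, Silver 6.598, Violet 5.898, Amber 6.429.
Rounding to the nearest integer: Red 3, Blue 2, Green 3, Gold 2, Silver 7, Violet 6, Amber 6 (total 29).

Red 3; Blue 2; Green 3; Gold 2; Silver 7; Violet 6; Amber 6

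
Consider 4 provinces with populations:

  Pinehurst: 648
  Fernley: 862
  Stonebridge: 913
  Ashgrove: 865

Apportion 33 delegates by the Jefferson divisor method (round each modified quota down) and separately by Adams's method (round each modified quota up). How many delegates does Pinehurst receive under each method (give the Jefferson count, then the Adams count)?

6 and 7

Jefferson: Pinehurst 6, Fernley 9, Stonebridge 9, Ashgrove 9.
Adams: Pinehurst 7, Fernley 8, Stonebridge 9, Ashgrove 9.
Pinehurst gets 6 under Jefferson and 7 under Adams.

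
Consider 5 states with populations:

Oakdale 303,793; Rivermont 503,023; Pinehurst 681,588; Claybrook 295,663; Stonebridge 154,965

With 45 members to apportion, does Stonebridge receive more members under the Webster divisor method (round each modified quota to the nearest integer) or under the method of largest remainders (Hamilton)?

Webster

Webster: Oakdale 7, Rivermont 11, Pinehurst 16, Claybrook 7, Stonebridge 4.
Hamilton: Oakdale 7, Rivermont 12, Pinehurst 16, Claybrook 7, Stonebridge 3.
Stonebridge gets 4 under Webster and 3 under Hamilton.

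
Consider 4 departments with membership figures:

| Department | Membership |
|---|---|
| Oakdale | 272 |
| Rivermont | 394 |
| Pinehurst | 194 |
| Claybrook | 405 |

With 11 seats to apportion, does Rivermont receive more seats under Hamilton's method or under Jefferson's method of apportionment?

Jefferson

Hamilton: Oakdale 2, Rivermont 3, Pinehurst 2, Claybrook 4.
Jefferson: Oakdale 2, Rivermont 4, Pinehurst 1, Claybrook 4.
Rivermont gets 3 under Hamilton and 4 under Jefferson.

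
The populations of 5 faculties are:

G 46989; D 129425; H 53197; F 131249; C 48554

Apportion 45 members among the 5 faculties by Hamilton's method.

Standard divisor: 409414 ÷ 45 ≈ 9098.089.
Standard quotas: G 5.1647, D 14.2255, H 5.8471, F 14.4260, C 5.3367.
Lower quotas: G 5, D 14, H 5, F 14, C 5 (sum 43, leaving 2 seats).
Remainders in descending order: H 0.8471, F 0.4260, C 0.3367, D 0.2255, G 0.1647.
The surplus seats go to H, F.

G 5; D 14; H 6; F 15; C 5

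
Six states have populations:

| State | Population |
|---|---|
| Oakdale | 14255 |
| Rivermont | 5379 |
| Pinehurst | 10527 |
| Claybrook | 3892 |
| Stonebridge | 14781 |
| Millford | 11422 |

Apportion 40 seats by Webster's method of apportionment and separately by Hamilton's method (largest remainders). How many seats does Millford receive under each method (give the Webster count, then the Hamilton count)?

Webster: Oakdale 9, Rivermont 4, Pinehurst 7, Claybrook 3, Stonebridge 10, Millford 7.
Hamilton: Oakdale 9, Rivermont 3, Pinehurst 7, Claybrook 3, Stonebridge 10, Millford 8.
Millford gets 7 under Webster and 8 under Hamilton.

7 and 8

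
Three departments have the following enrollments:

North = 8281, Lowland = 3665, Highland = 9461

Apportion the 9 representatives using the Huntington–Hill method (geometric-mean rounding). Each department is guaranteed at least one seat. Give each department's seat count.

North=3, Lowland=2, Highland=4

With divisor 2491: modified quotas North 3.324, Lowland 1.471, Highland 3.798.
Geometric-mean thresholds: North √(3·4)=3.464, Lowland √(1·2)=1.414, Highland √(3·4)=3.464.
Each quota rounded against its threshold gives North 3, Lowland 2, Highland 4 (total 9).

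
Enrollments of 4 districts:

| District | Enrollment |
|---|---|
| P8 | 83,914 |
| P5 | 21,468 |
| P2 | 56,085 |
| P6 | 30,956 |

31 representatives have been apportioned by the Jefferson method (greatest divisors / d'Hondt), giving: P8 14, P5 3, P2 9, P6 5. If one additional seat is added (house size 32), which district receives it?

Priority for the next seat is population ÷ (current seats + 1).
Priorities: P8 5594.267, P5 5367.000, P2 5608.500, P6 5159.333.
Highest priority: P2.

P2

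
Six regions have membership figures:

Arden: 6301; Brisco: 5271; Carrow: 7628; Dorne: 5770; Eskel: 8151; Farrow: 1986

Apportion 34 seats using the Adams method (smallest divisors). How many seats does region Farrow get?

2

Standard divisor 35107/34 ≈ 1032.559; standard quotas: Arden 6.102, Brisco 5.105, Carrow 7.387, Dorne 5.588, Eskel 7.894, Farrow 1.923.
Rounding up gives 7, 6, 8, 6, 8, 2 = 37 seats, so the divisor must be adjusted.
With modified divisor 1100: modified quotas Arden 5.728, Brisco 4.792, Carrow 6.935, Dorne 5.245, Eskel 7.410, Farrow 1.805.
Rounding up: Arden 6, Brisco 5, Carrow 7, Dorne 6, Eskel 8, Farrow 2 (total 34).
Farrow receives 2.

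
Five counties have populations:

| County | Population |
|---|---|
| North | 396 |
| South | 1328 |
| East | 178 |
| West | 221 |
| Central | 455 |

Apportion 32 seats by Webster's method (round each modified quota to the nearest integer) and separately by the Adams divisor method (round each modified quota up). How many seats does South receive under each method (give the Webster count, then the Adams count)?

16 and 15

Webster: North 5, South 16, East 2, West 3, Central 6.
Adams: North 5, South 15, East 3, West 3, Central 6.
South gets 16 under Webster and 15 under Adams.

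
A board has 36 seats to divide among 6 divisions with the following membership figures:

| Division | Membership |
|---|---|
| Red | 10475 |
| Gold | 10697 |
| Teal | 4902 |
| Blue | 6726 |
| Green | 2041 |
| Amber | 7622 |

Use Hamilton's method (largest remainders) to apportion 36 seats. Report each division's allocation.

Red 9; Gold 9; Teal 4; Blue 6; Green 2; Amber 6

The standard divisor is 42463/36 ≈ 1179.528.
Standard quotas: Red 8.8807, Gold 9.0689, Teal 4.1559, Blue 5.7023, Green 1.7304, Amber 6.4619.
Lower quotas: Red 8, Gold 9, Teal 4, Blue 5, Green 1, Amber 6 (sum 33, leaving 3 seats).
Remainders in descending order: Red 0.8807, Green 0.7304, Blue 0.7023, Amber 0.4619, Teal 0.1559, Gold 0.0689.
Largest remainders: Red, Green, Blue receive the extra seats.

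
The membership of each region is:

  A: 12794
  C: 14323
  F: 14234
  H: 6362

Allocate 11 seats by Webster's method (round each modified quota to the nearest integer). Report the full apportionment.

A=3, C=3, F=3, H=2

Standard divisor 47713/11 ≈ 4337.545; standard quotas: A 2.950, C 3.302, F 3.282, H 1.467.
Rounding to the nearest integer gives 3, 3, 3, 1 = 10 seats, so the divisor must be adjusted.
With modified divisor 4170: modified quotas A 3.068, C 3.435, F 3.413, H 1.526.
Rounding to the nearest integer: A 3, C 3, F 3, H 2 (total 11).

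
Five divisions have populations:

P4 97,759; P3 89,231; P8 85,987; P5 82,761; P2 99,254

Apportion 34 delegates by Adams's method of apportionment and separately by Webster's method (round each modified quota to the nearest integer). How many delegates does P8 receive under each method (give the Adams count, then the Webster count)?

7 and 6

Adams: P4 7, P3 7, P8 7, P5 6, P2 7.
Webster: P4 7, P3 7, P8 6, P5 6, P2 8.
P8 gets 7 under Adams and 6 under Webster.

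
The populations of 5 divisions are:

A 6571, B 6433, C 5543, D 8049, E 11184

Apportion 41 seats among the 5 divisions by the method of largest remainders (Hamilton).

The standard divisor is 37780/41 ≈ 921.463.
Standard quotas: A 7.1310, B 6.9813, C 6.0154, D 8.7350, E 12.1372.
Lower quotas: A 7, B 6, C 6, D 8, E 12 (sum 39, leaving 2 seats).
Remainders in descending order: B 0.9813, D 0.7350, E 0.1372, A 0.1310, C 0.0154.
The surplus seats go to B, D.

A 7, B 7, C 6, D 9, E 12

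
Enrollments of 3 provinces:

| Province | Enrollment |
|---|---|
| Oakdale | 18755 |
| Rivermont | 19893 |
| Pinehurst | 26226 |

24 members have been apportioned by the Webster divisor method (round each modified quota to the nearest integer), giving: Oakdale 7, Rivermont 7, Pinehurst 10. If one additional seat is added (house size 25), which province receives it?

Priority for the next seat is population ÷ (current seats + 0.5).
Priorities: Oakdale 2500.667, Rivermont 2652.400, Pinehurst 2497.714.
Highest priority: Rivermont.

Rivermont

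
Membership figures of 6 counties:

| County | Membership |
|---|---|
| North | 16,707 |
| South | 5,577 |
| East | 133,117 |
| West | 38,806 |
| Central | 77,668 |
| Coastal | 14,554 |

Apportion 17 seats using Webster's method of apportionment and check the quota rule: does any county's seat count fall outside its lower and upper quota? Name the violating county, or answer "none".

none

Standard quotas: North 0.992, South 0.331, East 7.901, West 2.303, Central 4.610, Coastal 0.864.
Webster allocation: North 1, South 0, East 8, West 2, Central 5, Coastal 1.
Every allocation lies between the lower and upper quota.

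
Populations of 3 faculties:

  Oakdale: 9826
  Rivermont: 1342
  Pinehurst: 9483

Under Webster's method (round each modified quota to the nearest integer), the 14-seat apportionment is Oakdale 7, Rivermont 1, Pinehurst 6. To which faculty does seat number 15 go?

Priority for the next seat is population ÷ (current seats + 0.5).
Priorities: Oakdale 1310.133, Rivermont 894.667, Pinehurst 1458.923.
Highest priority: Pinehurst.

Pinehurst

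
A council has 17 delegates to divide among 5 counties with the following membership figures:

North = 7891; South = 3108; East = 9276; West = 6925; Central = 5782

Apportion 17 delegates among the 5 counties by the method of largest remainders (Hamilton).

North=4, South=2, East=5, West=3, Central=3

The standard divisor is 32982/17 ≈ 1940.118.
Standard quotas: North 4.0673, South 1.6020, East 4.7812, West 3.5694, Central 2.9802.
Lower quotas: North 4, South 1, East 4, West 3, Central 2 (sum 14, leaving 3 seats).
Remainders in descending order: Central 0.9802, East 0.7812, South 0.6020, West 0.5694, North 0.0673.
The surplus seats go to Central, East, South.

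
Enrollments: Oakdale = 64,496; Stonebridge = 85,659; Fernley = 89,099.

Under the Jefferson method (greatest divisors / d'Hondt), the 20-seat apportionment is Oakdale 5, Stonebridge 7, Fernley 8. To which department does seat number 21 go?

Priority for the next seat is population ÷ (current seats + 1).
Priorities: Oakdale 10749.333, Stonebridge 10707.375, Fernley 9899.889.
Highest priority: Oakdale.

Oakdale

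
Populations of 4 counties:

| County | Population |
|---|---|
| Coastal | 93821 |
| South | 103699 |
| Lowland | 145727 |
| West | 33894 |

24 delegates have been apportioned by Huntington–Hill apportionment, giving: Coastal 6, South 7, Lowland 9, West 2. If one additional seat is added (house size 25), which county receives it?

Priority for the next seat is population ÷ (√(s·(s+1))).
Priorities: Coastal 14476.895, South 13857.362, Lowland 15360.975, West 13837.168.
Highest priority: Lowland.

Lowland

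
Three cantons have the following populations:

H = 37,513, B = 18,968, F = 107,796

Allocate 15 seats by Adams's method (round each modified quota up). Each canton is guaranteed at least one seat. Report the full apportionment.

H=4; B=2; F=9

Standard divisor 164277/15 ≈ 10951.8; standard quotas: H 3.425, B 1.732, F 9.843.
Rounding up gives 4, 2, 10 = 16 seats, so the divisor must be adjusted.
With modified divisor 12200: modified quotas H 3.075, B 1.555, F 8.836.
Rounding up: H 4, B 2, F 9 (total 15).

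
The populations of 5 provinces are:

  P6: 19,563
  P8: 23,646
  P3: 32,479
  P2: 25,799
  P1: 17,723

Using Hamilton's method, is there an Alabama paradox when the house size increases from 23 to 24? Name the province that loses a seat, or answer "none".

At 23 seats: P6 4, P8 5, P3 6, P2 5, P1 3.
At 24 seats: P6 4, P8 5, P3 6, P2 5, P1 4.
No province's allocation decreased.

none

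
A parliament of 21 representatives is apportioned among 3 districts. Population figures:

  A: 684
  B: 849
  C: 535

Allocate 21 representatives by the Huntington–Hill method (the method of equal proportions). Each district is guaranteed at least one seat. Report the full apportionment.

A 7, B 9, C 5

With divisor 99: modified quotas A 6.909, B 8.576, C 5.404.
Geometric-mean thresholds: A √(6·7)=6.481, B √(8·9)=8.485, C √(5·6)=5.477.
Each quota rounded against its threshold gives A 7, B 9, C 5 (total 21).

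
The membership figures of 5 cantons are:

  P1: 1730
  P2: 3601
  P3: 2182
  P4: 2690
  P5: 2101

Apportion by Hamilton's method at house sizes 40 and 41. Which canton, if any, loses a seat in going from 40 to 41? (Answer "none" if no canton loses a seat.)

At 40 seats: P1 5, P2 12, P3 7, P4 9, P5 7.
At 41 seats: P1 6, P2 12, P3 7, P4 9, P5 7.
No canton's allocation decreased.

none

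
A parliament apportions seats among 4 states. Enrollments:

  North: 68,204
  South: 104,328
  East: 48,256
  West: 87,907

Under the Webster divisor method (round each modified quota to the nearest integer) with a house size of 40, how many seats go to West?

Standard divisor 308695/40 ≈ 7717.375; standard quotas: North 8.838, South 13.519, East 6.253, West 11.391.
Rounding to the nearest integer gives North 9, South 14, East 6, West 11 — total 40, matching the house size, so no adjustment is needed.
West receives 11.

11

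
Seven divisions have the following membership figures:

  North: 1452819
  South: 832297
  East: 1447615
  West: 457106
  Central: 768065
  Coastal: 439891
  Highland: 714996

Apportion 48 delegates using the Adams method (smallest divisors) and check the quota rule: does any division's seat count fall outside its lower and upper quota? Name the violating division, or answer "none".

none

Standard quotas: North 11.408, South 6.536, East 11.367, West 3.589, Central 6.031, Coastal 3.454, Highland 5.614.
Adams allocation: North 11, South 6, East 11, West 4, Central 6, Coastal 4, Highland 6.
Every allocation lies between the lower and upper quota.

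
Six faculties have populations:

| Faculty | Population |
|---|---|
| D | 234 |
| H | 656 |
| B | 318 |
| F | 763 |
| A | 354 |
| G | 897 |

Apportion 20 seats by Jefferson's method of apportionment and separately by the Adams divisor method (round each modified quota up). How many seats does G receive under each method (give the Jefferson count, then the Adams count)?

Jefferson: D 1, H 4, B 2, F 5, A 2, G 6.
Adams: D 2, H 4, B 2, F 5, A 2, G 5.
G gets 6 under Jefferson and 5 under Adams.

6 and 5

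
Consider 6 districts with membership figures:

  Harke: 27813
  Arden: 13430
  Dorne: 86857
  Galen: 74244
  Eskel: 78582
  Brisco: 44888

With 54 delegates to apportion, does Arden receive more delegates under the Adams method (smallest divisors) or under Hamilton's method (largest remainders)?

Adams

Adams: Harke 5, Arden 3, Dorne 14, Galen 12, Eskel 13, Brisco 7.
Hamilton: Harke 5, Arden 2, Dorne 14, Galen 12, Eskel 13, Brisco 8.
Arden gets 3 under Adams and 2 under Hamilton.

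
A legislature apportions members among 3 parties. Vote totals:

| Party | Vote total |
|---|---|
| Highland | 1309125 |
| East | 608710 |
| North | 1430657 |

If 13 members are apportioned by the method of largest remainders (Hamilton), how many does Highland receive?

The standard divisor is 3348492/13 ≈ 257576.308.
Standard quotas: Highland 5.0825, East 2.3632, North 5.5543.
Lower quotas: Highland 5, East 2, North 5 (sum 12, leaving 1 seat).
Remainders in descending order: North 0.5543, East 0.3632, Highland 0.0825.
The surplus seat goes to North.
Highland receives 5.

5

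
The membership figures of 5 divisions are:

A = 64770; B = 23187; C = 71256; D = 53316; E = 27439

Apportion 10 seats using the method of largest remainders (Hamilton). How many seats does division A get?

3

Total 239968; standard divisor 239968/10 ≈ 23996.8.
Standard quotas: A 2.6991, B 0.9663, C 2.9694, D 2.2218, E 1.1434.
Lower quotas: A 2, B 0, C 2, D 2, E 1 (sum 7, leaving 3 seats).
Remainders in descending order: C 0.9694, B 0.9663, A 0.6991, D 0.2218, E 0.1434.
The surplus seats go to C, B, A.
A receives 3.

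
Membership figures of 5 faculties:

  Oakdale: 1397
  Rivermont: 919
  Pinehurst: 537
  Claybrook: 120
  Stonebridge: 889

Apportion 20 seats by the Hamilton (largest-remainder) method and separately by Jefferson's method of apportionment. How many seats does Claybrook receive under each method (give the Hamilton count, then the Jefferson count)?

1 and 0

Hamilton: Oakdale 7, Rivermont 5, Pinehurst 3, Claybrook 1, Stonebridge 4.
Jefferson: Oakdale 7, Rivermont 5, Pinehurst 3, Claybrook 0, Stonebridge 5.
Claybrook gets 1 under Hamilton and 0 under Jefferson.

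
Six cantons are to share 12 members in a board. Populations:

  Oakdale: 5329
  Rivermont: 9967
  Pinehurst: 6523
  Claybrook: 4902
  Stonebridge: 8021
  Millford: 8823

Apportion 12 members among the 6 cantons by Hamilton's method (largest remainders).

Standard divisor: 43565 ÷ 12 ≈ 3630.417.
Standard quotas: Oakdale 1.4679, Rivermont 2.7454, Pinehurst 1.7968, Claybrook 1.3503, Stonebridge 2.2094, Millford 2.4303.
Lower quotas: Oakdale 1, Rivermont 2, Pinehurst 1, Claybrook 1, Stonebridge 2, Millford 2 (sum 9, leaving 3 seats).
Remainders in descending order: Pinehurst 0.7968, Rivermont 0.7454, Oakdale 0.4679, Millford 0.4303, Claybrook 0.3503, Stonebridge 0.2094.
The surplus seats go to Pinehurst, Rivermont, Oakdale.

Oakdale 2, Rivermont 3, Pinehurst 2, Claybrook 1, Stonebridge 2, Millford 2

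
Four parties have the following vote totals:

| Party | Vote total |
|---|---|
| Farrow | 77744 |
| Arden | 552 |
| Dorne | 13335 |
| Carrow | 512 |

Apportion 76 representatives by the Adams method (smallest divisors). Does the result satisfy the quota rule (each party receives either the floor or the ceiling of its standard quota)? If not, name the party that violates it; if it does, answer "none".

Farrow

Standard quotas: Farrow 64.124, Arden 0.455, Dorne 10.999, Carrow 0.422.
Adams allocation: Farrow 63, Arden 1, Dorne 11, Carrow 1.
Farrow has quota 64.124 (lower 64, upper 65) but receives 63 — outside the quota interval.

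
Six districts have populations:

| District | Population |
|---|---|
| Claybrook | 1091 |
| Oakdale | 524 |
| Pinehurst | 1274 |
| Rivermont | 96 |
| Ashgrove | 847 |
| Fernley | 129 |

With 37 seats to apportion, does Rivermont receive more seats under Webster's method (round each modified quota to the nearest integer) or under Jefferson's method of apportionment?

Webster: Claybrook 10, Oakdale 5, Pinehurst 12, Rivermont 1, Ashgrove 8, Fernley 1.
Jefferson: Claybrook 11, Oakdale 5, Pinehurst 12, Rivermont 0, Ashgrove 8, Fernley 1.
Rivermont gets 1 under Webster and 0 under Jefferson.

Webster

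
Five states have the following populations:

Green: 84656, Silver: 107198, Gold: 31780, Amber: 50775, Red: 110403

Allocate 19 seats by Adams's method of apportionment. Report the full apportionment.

Standard divisor 384812/19 ≈ 20253.263; standard quotas: Green 4.180, Silver 5.293, Gold 1.569, Amber 2.507, Red 5.451.
Rounding up gives 5, 6, 2, 3, 6 = 22 seats, so the divisor must be adjusted.
With modified divisor 23700: modified quotas Green 3.572, Silver 4.523, Gold 1.341, Amber 2.142, Red 4.658.
Rounding up: Green 4, Silver 5, Gold 2, Amber 3, Red 5 (total 19).

Green 4, Silver 5, Gold 2, Amber 3, Red 5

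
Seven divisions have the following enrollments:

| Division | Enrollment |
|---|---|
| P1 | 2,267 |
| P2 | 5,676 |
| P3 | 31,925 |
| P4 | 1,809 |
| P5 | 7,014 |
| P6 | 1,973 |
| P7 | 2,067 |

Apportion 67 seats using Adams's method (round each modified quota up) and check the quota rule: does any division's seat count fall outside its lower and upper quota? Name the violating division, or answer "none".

P3

Standard quotas: P1 2.880, P2 7.212, P3 40.564, P4 2.299, P5 8.912, P6 2.507, P7 2.626.
Adams allocation: P1 3, P2 7, P3 39, P4 3, P5 9, P6 3, P7 3.
P3 has quota 40.564 (lower 40, upper 41) but receives 39 — outside the quota interval.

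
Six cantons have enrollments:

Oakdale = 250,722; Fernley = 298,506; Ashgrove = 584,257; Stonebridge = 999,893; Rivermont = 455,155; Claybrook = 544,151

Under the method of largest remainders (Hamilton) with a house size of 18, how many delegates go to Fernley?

2

Total 3132684; standard divisor 3132684/18 = 174038.
Standard quotas: Oakdale 1.4406, Fernley 1.7152, Ashgrove 3.3571, Stonebridge 5.7453, Rivermont 2.6153, Claybrook 3.1266.
Lower quotas: Oakdale 1, Fernley 1, Ashgrove 3, Stonebridge 5, Rivermont 2, Claybrook 3 (sum 15, leaving 3 seats).
Remainders in descending order: Stonebridge 0.7453, Fernley 0.7152, Rivermont 0.6153, Oakdale 0.4406, Ashgrove 0.3571, Claybrook 0.1266.
Largest remainders: Stonebridge, Fernley, Rivermont receive the extra seats.
Fernley receives 2.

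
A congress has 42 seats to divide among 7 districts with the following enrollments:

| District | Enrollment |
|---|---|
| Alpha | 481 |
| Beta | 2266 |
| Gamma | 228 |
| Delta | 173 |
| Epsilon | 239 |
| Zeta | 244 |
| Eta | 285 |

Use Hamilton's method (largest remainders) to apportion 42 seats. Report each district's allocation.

Alpha 5; Beta 24; Gamma 2; Delta 2; Epsilon 3; Zeta 3; Eta 3

Standard divisor: 3916 ÷ 42 ≈ 93.238.
Standard quotas: Alpha 5.159, Beta 24.303, Gamma 2.445, Delta 1.855, Epsilon 2.563, Zeta 2.617, Eta 3.057.
Lower quotas: Alpha 5, Beta 24, Gamma 2, Delta 1, Epsilon 2, Zeta 2, Eta 3 (sum 39, leaving 3 seats).
Remainders in descending order: Delta 0.855, Zeta 0.617, Epsilon 0.563, Gamma 0.445, Beta 0.303, Alpha 0.159, Eta 0.057.
The surplus seats go to Delta, Zeta, Epsilon.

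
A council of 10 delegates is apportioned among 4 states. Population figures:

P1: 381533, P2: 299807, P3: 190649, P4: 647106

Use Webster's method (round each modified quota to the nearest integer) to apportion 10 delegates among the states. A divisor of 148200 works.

With modified divisor 148200: modified quotas P1 2.574, P2 2.023, P3 1.286, P4 4.366.
Rounding to the nearest integer: P1 3, P2 2, P3 1, P4 4 (total 10).

P1 3; P2 2; P3 1; P4 4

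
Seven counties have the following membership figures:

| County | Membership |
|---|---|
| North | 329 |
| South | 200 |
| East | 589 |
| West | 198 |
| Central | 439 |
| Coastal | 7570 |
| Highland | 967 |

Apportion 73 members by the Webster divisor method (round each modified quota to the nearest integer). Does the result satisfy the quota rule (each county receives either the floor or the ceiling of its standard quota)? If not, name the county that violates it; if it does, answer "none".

Coastal

Standard quotas: North 2.334, South 1.419, East 4.178, West 1.404, Central 3.114, Coastal 53.693, Highland 6.859.
Webster allocation: North 2, South 1, East 4, West 1, Central 3, Coastal 55, Highland 7.
Coastal has quota 53.693 (lower 53, upper 54) but receives 55 — outside the quota interval.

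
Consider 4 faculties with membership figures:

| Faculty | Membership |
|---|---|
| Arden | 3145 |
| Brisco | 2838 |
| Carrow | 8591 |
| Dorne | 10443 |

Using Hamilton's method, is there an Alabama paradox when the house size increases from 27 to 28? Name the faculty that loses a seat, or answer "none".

Arden

At 27 seats: Arden 4, Brisco 3, Carrow 9, Dorne 11.
At 28 seats: Arden 3, Brisco 3, Carrow 10, Dorne 12.
Arden drops from 4 to 3.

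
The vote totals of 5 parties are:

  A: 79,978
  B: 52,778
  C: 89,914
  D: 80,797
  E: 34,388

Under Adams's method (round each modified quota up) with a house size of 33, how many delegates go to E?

4

Standard divisor 337855/33 ≈ 10238.03; standard quotas: A 7.812, B 5.155, C 8.782, D 7.892, E 3.359.
Rounding up gives 8, 6, 9, 8, 4 = 35 seats, so the divisor must be adjusted.
With modified divisor 11300: modified quotas A 7.078, B 4.671, C 7.957, D 7.150, E 3.043.
Rounding up: A 8, B 5, C 8, D 8, E 4 (total 33).
E receives 4.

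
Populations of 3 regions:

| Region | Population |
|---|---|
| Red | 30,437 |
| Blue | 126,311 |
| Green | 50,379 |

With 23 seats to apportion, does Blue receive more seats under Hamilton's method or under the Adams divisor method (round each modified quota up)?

Hamilton

Hamilton: Red 3, Blue 14, Green 6.
Adams: Red 4, Blue 13, Green 6.
Blue gets 14 under Hamilton and 13 under Adams.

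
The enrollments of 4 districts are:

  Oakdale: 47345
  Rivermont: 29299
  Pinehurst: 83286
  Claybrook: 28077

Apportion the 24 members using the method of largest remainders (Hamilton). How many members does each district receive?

Oakdale: 6, Rivermont: 4, Pinehurst: 11, Claybrook: 3

The standard divisor is 188007/24 ≈ 7833.625.
Standard quotas: Oakdale 6.0438, Rivermont 3.7402, Pinehurst 10.6319, Claybrook 3.5842.
Lower quotas: Oakdale 6, Rivermont 3, Pinehurst 10, Claybrook 3 (sum 22, leaving 2 seats).
Remainders in descending order: Rivermont 0.7402, Pinehurst 0.6319, Claybrook 0.5842, Oakdale 0.0438.
Largest remainders: Rivermont, Pinehurst receive the extra seats.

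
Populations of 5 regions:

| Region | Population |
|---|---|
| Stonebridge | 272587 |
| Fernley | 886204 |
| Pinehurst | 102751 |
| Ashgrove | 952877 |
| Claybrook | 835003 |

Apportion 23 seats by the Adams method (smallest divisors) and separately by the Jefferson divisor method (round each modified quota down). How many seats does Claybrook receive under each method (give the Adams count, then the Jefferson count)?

Adams: Stonebridge 2, Fernley 7, Pinehurst 1, Ashgrove 7, Claybrook 6.
Jefferson: Stonebridge 2, Fernley 7, Pinehurst 0, Ashgrove 7, Claybrook 7.
Claybrook gets 6 under Adams and 7 under Jefferson.

6 and 7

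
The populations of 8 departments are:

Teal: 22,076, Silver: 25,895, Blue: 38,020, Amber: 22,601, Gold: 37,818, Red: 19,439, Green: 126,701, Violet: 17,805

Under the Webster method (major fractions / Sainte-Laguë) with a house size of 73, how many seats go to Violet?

4

Standard divisor 310355/73 ≈ 4251.438; standard quotas: Teal 5.193, Silver 6.091, Blue 8.943, Amber 5.316, Gold 8.895, Red 4.572, Green 29.802, Violet 4.188.
Rounding to the nearest integer gives Teal 5, Silver 6, Blue 9, Amber 5, Gold 9, Red 5, Green 30, Violet 4 — total 73, matching the house size, so no adjustment is needed.
Violet receives 4.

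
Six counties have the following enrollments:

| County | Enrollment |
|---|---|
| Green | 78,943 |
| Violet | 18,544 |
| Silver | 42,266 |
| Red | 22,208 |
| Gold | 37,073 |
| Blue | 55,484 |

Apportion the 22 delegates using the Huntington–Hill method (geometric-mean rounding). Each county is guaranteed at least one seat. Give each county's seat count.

With divisor 12191: modified quotas Green 6.476, Violet 1.521, Silver 3.467, Red 1.822, Gold 3.041, Blue 4.551.
Geometric-mean thresholds: Green √(6·7)=6.481, Violet √(1·2)=1.414, Silver √(3·4)=3.464, Red √(1·2)=1.414, Gold √(3·4)=3.464, Blue √(4·5)=4.472.
Each quota rounded against its threshold gives Green 6, Violet 2, Silver 4, Red 2, Gold 3, Blue 5 (total 22).

Green: 6; Violet: 2; Silver: 4; Red: 2; Gold: 3; Blue: 5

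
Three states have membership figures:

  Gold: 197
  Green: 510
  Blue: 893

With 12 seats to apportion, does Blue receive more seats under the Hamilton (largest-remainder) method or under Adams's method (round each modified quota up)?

Hamilton: Gold 1, Green 4, Blue 7.
Adams: Gold 2, Green 4, Blue 6.
Blue gets 7 under Hamilton and 6 under Adams.

Hamilton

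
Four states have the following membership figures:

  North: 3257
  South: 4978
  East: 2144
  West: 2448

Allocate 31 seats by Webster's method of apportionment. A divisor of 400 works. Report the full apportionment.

With modified divisor 400: modified quotas North 8.143, South 12.445, East 5.360, West 6.120.
Rounding to the nearest integer: North 8, South 12, East 5, West 6 (total 31).

North=8, South=12, East=5, West=6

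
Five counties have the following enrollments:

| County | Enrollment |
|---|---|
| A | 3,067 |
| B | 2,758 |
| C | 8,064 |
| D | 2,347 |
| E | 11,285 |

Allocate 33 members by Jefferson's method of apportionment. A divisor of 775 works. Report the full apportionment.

A 3; B 3; C 10; D 3; E 14

With modified divisor 775: modified quotas A 3.957, B 3.559, C 10.405, D 3.028, E 14.561.
Rounding down: A 3, B 3, C 10, D 3, E 14 (total 33).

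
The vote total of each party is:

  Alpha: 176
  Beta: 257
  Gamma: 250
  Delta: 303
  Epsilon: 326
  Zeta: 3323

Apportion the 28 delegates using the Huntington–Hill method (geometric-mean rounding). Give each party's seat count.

With divisor 174: modified quotas Alpha 1.011, Beta 1.477, Gamma 1.437, Delta 1.741, Epsilon 1.874, Zeta 19.098.
Geometric-mean thresholds: Alpha √(1·2)=1.414, Beta √(1·2)=1.414, Gamma √(1·2)=1.414, Delta √(1·2)=1.414, Epsilon √(1·2)=1.414, Zeta √(19·20)=19.494.
Each quota rounded against its threshold gives Alpha 1, Beta 2, Gamma 2, Delta 2, Epsilon 2, Zeta 19 (total 28).

Alpha 1, Beta 2, Gamma 2, Delta 2, Epsilon 2, Zeta 19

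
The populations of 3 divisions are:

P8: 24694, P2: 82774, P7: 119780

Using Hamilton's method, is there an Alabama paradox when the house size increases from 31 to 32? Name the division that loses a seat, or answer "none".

At 31 seats: P8 4, P2 11, P7 16.
At 32 seats: P8 3, P2 12, P7 17.
P8 drops from 4 to 3.

P8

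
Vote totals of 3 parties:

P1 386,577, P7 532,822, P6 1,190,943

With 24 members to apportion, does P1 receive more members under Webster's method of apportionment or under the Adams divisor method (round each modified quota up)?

Adams

Webster: P1 4, P7 6, P6 14.
Adams: P1 5, P7 6, P6 13.
P1 gets 4 under Webster and 5 under Adams.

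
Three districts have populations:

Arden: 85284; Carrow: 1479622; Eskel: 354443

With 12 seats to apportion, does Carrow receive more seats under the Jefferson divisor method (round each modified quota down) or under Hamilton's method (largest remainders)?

Jefferson

Jefferson: Arden 0, Carrow 10, Eskel 2.
Hamilton: Arden 1, Carrow 9, Eskel 2.
Carrow gets 10 under Jefferson and 9 under Hamilton.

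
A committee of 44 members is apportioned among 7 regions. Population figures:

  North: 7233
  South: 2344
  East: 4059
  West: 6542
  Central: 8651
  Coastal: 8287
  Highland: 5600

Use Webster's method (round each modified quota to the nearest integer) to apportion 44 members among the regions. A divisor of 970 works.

North: 7; South: 2; East: 4; West: 7; Central: 9; Coastal: 9; Highland: 6

With modified divisor 970: modified quotas North 7.457, South 2.416, East 4.185, West 6.744, Central 8.919, Coastal 8.543, Highland 5.773.
Rounding to the nearest integer: North 7, South 2, East 4, West 7, Central 9, Coastal 9, Highland 6 (total 44).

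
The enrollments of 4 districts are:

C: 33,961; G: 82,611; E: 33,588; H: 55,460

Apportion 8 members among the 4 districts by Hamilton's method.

C 2, G 3, E 1, H 2

Total 205620; standard divisor 205620/8 ≈ 25702.5.
Standard quotas: C 1.3213, G 3.2141, E 1.3068, H 2.1578.
Lower quotas: C 1, G 3, E 1, H 2 (sum 7, leaving 1 seat).
Remainders in descending order: C 0.3213, E 0.3068, G 0.2141, H 0.1578.
The surplus seat goes to C.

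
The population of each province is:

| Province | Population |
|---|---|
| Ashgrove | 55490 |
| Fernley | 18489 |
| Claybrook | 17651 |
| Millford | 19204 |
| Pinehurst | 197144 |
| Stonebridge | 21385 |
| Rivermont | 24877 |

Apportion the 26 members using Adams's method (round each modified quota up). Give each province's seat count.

Ashgrove 4, Fernley 2, Claybrook 2, Millford 2, Pinehurst 12, Stonebridge 2, Rivermont 2

Standard divisor 354240/26 ≈ 13624.615; standard quotas: Ashgrove 4.073, Fernley 1.357, Claybrook 1.296, Millford 1.410, Pinehurst 14.470, Stonebridge 1.570, Rivermont 1.826.
Rounding up gives 5, 2, 2, 2, 15, 2, 2 = 30 seats, so the divisor must be adjusted.
With modified divisor 17000: modified quotas Ashgrove 3.264, Fernley 1.088, Claybrook 1.038, Millford 1.130, Pinehurst 11.597, Stonebridge 1.258, Rivermont 1.463.
Rounding up: Ashgrove 4, Fernley 2, Claybrook 2, Millford 2, Pinehurst 12, Stonebridge 2, Rivermont 2 (total 26).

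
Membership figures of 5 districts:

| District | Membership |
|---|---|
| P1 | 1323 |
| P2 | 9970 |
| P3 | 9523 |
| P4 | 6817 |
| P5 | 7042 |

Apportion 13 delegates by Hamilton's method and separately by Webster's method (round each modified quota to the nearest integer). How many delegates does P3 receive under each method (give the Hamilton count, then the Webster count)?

Hamilton: P1 0, P2 4, P3 4, P4 2, P5 3.
Webster: P1 0, P2 4, P3 3, P4 3, P5 3.
P3 gets 4 under Hamilton and 3 under Webster.

4 and 3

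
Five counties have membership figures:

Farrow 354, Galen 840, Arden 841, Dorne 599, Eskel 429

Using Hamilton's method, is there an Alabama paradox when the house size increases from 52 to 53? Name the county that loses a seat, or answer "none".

At 52 seats: Farrow 6, Galen 14, Arden 14, Dorne 10, Eskel 8.
At 53 seats: Farrow 6, Galen 15, Arden 15, Dorne 10, Eskel 7.
Eskel drops from 8 to 7.

Eskel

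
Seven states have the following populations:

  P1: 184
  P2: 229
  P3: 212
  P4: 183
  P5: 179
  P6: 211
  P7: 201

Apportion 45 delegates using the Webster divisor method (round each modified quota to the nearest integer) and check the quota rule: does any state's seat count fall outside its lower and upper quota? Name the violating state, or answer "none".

none

Standard quotas: P1 5.919, P2 7.366, P3 6.819, P4 5.886, P5 5.758, P6 6.787, P7 6.465.
Webster allocation: P1 6, P2 7, P3 7, P4 6, P5 6, P6 7, P7 6.
Every allocation lies between the lower and upper quota.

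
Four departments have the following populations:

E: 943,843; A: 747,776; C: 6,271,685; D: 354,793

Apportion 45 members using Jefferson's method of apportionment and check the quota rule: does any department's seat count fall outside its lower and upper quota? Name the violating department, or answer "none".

C

Standard quotas: E 5.106, A 4.045, C 33.929, D 1.919.
Jefferson allocation: E 5, A 4, C 35, D 1.
C has quota 33.929 (lower 33, upper 34) but receives 35 — outside the quota interval.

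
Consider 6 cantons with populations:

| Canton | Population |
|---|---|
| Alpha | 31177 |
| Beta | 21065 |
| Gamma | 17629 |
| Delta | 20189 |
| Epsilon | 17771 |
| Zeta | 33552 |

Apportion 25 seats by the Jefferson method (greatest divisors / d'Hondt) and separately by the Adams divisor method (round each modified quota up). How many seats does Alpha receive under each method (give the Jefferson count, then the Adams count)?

Jefferson: Alpha 6, Beta 4, Gamma 3, Delta 3, Epsilon 3, Zeta 6.
Adams: Alpha 5, Beta 4, Gamma 3, Delta 4, Epsilon 3, Zeta 6.
Alpha gets 6 under Jefferson and 5 under Adams.

6 and 5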